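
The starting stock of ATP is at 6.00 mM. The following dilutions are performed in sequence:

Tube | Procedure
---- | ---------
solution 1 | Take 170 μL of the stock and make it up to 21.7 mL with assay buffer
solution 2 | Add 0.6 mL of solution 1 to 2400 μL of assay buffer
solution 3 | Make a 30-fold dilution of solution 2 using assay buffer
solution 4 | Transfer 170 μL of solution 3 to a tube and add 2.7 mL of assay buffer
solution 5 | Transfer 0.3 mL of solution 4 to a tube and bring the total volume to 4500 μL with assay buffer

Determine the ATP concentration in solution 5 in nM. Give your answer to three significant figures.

Step 1: 170 μL brought to 21.7 mL → factor 21700/170 = 127.65
Step 2: 0.6 mL + 2400 μL = 3 mL total → factor 3/0.6 = 5
Step 3: 30-fold → factor 30
Step 4: 170 μL + 2.7 mL = 2870 μL total → factor 2870/170 = 16.882
Step 5: 0.3 mL brought to 4500 μL → factor 4.5/0.3 = 15
Overall dilution factor = 127.65 × 5 × 30 × 16.882 × 15 = 4.8487 × 10^6
Final = 6.00 mM / 4.8487 × 10^6 = 1.237 × 10^-6 mM = 1.24 nM

1.24 nM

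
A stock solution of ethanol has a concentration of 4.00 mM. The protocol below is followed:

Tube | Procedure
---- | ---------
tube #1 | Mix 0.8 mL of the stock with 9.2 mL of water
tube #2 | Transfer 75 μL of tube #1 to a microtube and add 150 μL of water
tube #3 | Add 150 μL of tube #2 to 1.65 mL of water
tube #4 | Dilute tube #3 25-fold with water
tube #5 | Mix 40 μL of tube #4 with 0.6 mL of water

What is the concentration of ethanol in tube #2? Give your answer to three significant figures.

0.107 mM

Step 1: 0.8 mL + 9.2 mL = 10 mL total → factor 10/0.8 = 12.5
Step 2: 75 μL + 150 μL = 225 μL total → factor 225/75 = 3
Dilution factor through tube #2 = 12.5 × 3 = 37.5
[tube #2] = 4.00 mM / 37.5 = 0.107 mM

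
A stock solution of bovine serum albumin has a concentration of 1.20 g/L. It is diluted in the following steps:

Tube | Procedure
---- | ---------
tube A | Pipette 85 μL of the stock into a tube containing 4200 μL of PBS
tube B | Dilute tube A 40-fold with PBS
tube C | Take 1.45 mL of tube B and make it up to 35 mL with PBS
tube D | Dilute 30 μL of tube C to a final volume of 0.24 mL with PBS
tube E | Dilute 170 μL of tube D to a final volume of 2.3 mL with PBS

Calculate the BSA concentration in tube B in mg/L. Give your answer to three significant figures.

0.595 mg/L

Step 1: 85 μL + 4200 μL = 4285 μL total → factor 4285/85 = 50.412
Step 2: 40-fold → factor 40
Dilution factor through tube B = 50.412 × 40 = 2016.5
[tube B] = 1.20 g/L / 2016.5 = 0.0005951 g/L = 0.595 mg/L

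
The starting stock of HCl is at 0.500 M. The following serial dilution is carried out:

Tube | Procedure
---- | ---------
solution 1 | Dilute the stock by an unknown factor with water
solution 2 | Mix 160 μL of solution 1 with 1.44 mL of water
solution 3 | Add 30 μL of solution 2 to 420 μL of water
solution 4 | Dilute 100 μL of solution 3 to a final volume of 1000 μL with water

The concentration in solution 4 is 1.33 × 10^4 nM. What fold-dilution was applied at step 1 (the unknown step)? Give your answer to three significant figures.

Step 1: unknown factor x
Step 2: 160 μL + 1.44 mL = 1600 μL total → factor 1600/160 = 10
Step 3: 30 μL + 420 μL = 450 μL total → factor 450/30 = 15
Step 4: 100 μL brought to 1000 μL → factor 1000/100 = 10
Product of known-step factors = 1500
Overall factor = 0.500 M / (1.33 × 10^4 nM) = 37594
x = 37594 / 1500 = 25.1

25.1-fold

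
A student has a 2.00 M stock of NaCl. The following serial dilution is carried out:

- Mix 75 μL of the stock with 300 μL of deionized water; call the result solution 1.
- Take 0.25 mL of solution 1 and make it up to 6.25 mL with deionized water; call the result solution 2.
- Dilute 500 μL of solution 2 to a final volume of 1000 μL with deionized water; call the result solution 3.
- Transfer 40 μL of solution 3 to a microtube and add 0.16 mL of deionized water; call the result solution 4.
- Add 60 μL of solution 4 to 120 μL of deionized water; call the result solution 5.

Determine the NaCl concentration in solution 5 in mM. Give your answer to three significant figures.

Step 1: 75 μL + 300 μL = 375 μL total → factor 375/75 = 5
Step 2: 0.25 mL brought to 6.25 mL → factor 6.25/0.25 = 25
Step 3: 500 μL brought to 1000 μL → factor 1000/500 = 2
Step 4: 40 μL + 0.16 mL = 200 μL total → factor 200/40 = 5
Step 5: 60 μL + 120 μL = 180 μL total → factor 180/60 = 3
Overall dilution factor = 5 × 25 × 2 × 5 × 3 = 3750
Final = 2.00 M / 3750 = 0.0005333 M = 0.533 mM

0.533 mM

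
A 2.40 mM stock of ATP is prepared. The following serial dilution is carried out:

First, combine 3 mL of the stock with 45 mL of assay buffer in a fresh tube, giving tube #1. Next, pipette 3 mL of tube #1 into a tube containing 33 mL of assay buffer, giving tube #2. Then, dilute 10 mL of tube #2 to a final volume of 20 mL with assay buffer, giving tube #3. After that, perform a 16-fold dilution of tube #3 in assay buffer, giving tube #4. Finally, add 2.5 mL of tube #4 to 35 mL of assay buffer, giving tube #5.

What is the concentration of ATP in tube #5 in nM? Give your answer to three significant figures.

26.0 nM

Step 1: 3 mL + 45 mL = 48 mL total → factor 48/3 = 16
Step 2: 3 mL + 33 mL = 36 mL total → factor 36/3 = 12
Step 3: 10 mL brought to 20 mL → factor 20/10 = 2
Step 4: 16-fold → factor 16
Step 5: 2.5 mL + 35 mL = 37.5 mL total → factor 37.5/2.5 = 15
Overall dilution factor = 16 × 12 × 2 × 16 × 15 = 92160
Final = 2.40 mM / 92160 = 2.604 × 10^-5 mM = 26.0 nM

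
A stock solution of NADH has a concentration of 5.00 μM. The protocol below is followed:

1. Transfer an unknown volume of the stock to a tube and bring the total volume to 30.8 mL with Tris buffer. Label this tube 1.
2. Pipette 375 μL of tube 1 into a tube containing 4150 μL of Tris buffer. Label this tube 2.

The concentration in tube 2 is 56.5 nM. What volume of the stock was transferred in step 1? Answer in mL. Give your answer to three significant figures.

Step 1: v brought to 30.8 mL → factor = 30.8 mL/v
Step 2: 375 μL + 4150 μL = 4525 μL total → factor 4525/375 = 12.067
Product of known-step factors = 12.067
Overall factor = 5.00 μM / (56.5 nM) = 88.496
Step-1 factor = 88.496 / 12.067 = 7.3339
v = 30.8 mL / 7.3339 = 4.20 mL

4.20 mL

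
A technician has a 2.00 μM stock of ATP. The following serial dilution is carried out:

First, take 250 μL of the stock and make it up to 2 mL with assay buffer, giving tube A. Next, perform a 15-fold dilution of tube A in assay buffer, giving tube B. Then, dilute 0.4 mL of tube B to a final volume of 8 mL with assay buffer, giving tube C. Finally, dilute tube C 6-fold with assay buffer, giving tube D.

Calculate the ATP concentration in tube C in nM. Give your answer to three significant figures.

0.833 nM

Step 1: 250 μL brought to 2 mL → factor 2000/250 = 8
Step 2: 15-fold → factor 15
Step 3: 0.4 mL brought to 8 mL → factor 8/0.4 = 20
Dilution factor through tube C = 8 × 15 × 20 = 2400
[tube C] = 2.00 μM / 2400 = 0.0008333 μM = 0.833 nM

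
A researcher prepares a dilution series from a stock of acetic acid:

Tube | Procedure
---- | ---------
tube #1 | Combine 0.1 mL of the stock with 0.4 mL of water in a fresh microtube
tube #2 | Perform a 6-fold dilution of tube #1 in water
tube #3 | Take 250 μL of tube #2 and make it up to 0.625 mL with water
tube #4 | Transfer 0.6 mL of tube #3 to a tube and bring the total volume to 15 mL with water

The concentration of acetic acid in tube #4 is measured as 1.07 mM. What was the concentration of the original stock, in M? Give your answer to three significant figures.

Step 1: 0.1 mL + 0.4 mL = 0.5 mL total → factor 0.5/0.1 = 5
Step 2: 6-fold → factor 6
Step 3: 250 μL brought to 0.625 mL → factor 625/250 = 2.5
Step 4: 0.6 mL brought to 15 mL → factor 15/0.6 = 25
Overall dilution factor = 5 × 6 × 2.5 × 25 = 1875
Stock = 1.07 mM × 1875 = 2006 mM = 2.01 M

2.01 M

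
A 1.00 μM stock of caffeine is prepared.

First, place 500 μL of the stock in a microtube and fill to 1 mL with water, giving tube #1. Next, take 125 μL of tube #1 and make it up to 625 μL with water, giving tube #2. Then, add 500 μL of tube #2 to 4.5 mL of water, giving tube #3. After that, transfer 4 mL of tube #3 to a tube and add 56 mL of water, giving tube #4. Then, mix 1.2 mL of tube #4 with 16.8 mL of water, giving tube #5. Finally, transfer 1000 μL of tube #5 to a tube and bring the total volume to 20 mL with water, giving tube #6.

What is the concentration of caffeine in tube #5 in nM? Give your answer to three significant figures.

0.0444 nM

Step 1: 500 μL brought to 1 mL → factor 1000/500 = 2
Step 2: 125 μL brought to 625 μL → factor 625/125 = 5
Step 3: 500 μL + 4.5 mL = 5000 μL total → factor 5000/500 = 10
Step 4: 4 mL + 56 mL = 60 mL total → factor 60/4 = 15
Step 5: 1.2 mL + 16.8 mL = 18 mL total → factor 18/1.2 = 15
Dilution factor through tube #5 = 2 × 5 × 10 × 15 × 15 = 22500
[tube #5] = 1.00 μM / 22500 = 4.444 × 10^-5 μM = 0.0444 nM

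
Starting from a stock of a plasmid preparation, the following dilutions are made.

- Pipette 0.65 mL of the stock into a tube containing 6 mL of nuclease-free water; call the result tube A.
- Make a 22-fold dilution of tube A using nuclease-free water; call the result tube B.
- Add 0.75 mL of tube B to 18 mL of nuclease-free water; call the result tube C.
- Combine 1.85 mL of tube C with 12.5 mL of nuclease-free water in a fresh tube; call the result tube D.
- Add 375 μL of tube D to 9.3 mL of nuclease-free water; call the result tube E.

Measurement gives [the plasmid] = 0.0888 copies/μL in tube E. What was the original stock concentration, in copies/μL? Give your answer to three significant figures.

1.00 × 10^5 copies/μL

Step 1: 0.65 mL + 6 mL = 6.65 mL total → factor 6.65/0.65 = 10.231
Step 2: 22-fold → factor 22
Step 3: 0.75 mL + 18 mL = 18.75 mL total → factor 18.75/0.75 = 25
Step 4: 1.85 mL + 12.5 mL = 14.35 mL total → factor 14.35/1.85 = 7.7568
Step 5: 375 μL + 9.3 mL = 9675 μL total → factor 9675/375 = 25.8
Overall dilution factor = 10.231 × 22 × 25 × 7.7568 × 25.8 = 1.1261 × 10^6
Stock = 0.0888 copies/μL × 1.1261 × 10^6 = 1.00 × 10^5 copies/μL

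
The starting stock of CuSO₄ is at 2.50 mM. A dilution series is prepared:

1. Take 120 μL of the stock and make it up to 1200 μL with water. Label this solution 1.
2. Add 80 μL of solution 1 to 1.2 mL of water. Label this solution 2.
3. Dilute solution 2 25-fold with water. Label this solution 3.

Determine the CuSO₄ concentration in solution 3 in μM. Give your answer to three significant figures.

Step 1: 120 μL brought to 1200 μL → factor 1200/120 = 10
Step 2: 80 μL + 1.2 mL = 1280 μL total → factor 1280/80 = 16
Step 3: 25-fold → factor 25
Overall dilution factor = 10 × 16 × 25 = 4000
Final = 2.50 mM / 4000 = 0.0006250 mM = 0.625 μM

0.625 μM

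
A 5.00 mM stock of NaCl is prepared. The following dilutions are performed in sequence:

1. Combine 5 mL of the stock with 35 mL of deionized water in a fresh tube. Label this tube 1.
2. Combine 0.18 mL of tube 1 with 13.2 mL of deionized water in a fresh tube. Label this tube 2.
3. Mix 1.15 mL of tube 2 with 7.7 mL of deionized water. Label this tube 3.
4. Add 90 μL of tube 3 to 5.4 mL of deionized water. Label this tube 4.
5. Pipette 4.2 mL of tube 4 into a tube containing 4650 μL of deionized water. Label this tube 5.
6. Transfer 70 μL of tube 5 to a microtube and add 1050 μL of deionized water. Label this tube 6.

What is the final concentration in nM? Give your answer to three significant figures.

0.531 nM

Step 1: 5 mL + 35 mL = 40 mL total → factor 40/5 = 8
Step 2: 0.18 mL + 13.2 mL = 13.38 mL total → factor 13.38/0.18 = 74.333
Step 3: 1.15 mL + 7.7 mL = 8.85 mL total → factor 8.85/1.15 = 7.6957
Step 4: 90 μL + 5.4 mL = 5490 μL total → factor 5490/90 = 61
Step 5: 4.2 mL + 4650 μL = 8.85 mL total → factor 8.85/4.2 = 2.1071
Step 6: 70 μL + 1050 μL = 1120 μL total → factor 1120/70 = 16
Overall dilution factor = 8 × 74.333 × 7.6957 × 61 × 2.1071 × 16 = 9.4116 × 10^6
Final = 5.00 mM / 9.4116 × 10^6 = 5.313 × 10^-7 mM = 0.531 nM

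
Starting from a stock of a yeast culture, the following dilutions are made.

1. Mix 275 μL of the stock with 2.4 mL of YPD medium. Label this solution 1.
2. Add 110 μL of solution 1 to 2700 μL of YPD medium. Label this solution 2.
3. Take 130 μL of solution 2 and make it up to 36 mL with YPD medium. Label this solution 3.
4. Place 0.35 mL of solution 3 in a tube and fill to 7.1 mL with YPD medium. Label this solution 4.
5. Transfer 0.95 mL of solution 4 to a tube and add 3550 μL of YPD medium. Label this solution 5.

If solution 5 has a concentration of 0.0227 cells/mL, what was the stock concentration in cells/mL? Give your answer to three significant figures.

Step 1: 275 μL + 2.4 mL = 2675 μL total → factor 2675/275 = 9.7273
Step 2: 110 μL + 2700 μL = 2810 μL total → factor 2810/110 = 25.545
Step 3: 130 μL brought to 36 mL → factor 36000/130 = 276.92
Step 4: 0.35 mL brought to 7.1 mL → factor 7.1/0.35 = 20.286
Step 5: 0.95 mL + 3550 μL = 4.5 mL total → factor 4.5/0.95 = 4.7368
Overall dilution factor = 9.7273 × 25.545 × 276.92 × 20.286 × 4.7368 = 6.6122 × 10^6
Stock = 0.0227 cells/mL × 6.6122 × 10^6 = 1.50 × 10^5 cells/mL

1.50 × 10^5 cells/mL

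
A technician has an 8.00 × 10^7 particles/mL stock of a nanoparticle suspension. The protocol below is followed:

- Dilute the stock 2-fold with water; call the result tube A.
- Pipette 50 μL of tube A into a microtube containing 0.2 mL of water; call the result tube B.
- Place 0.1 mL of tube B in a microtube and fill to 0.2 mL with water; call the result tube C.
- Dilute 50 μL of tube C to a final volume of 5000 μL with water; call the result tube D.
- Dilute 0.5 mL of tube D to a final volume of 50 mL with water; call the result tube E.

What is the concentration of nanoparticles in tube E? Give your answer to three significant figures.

Step 1: 2-fold → factor 2
Step 2: 50 μL + 0.2 mL = 250 μL total → factor 250/50 = 5
Step 3: 0.1 mL brought to 0.2 mL → factor 0.2/0.1 = 2
Step 4: 50 μL brought to 5000 μL → factor 5000/50 = 100
Step 5: 0.5 mL brought to 50 mL → factor 50/0.5 = 100
Overall dilution factor = 2 × 5 × 2 × 100 × 100 = 2 × 10^5
Final = 8.00 × 10^7 particles/mL / 2 × 10^5 = 400 particles/mL

400 particles/mL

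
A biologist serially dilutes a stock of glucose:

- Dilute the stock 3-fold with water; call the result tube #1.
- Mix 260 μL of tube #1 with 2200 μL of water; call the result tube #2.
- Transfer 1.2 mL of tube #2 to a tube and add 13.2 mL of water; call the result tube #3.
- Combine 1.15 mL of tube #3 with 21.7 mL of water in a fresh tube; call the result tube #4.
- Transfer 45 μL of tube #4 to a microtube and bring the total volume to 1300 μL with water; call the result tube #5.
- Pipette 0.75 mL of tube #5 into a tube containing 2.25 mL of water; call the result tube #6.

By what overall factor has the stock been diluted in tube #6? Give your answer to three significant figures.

7.82 × 10^5

Step 1: 3-fold → factor 3
Step 2: 260 μL + 2200 μL = 2460 μL total → factor 2460/260 = 9.4615
Step 3: 1.2 mL + 13.2 mL = 14.4 mL total → factor 14.4/1.2 = 12
Step 4: 1.15 mL + 21.7 mL = 22.85 mL total → factor 22.85/1.15 = 19.87
Step 5: 45 μL brought to 1300 μL → factor 1300/45 = 28.889
Step 6: 0.75 mL + 2.25 mL = 3 mL total → factor 3/0.75 = 4
Overall dilution factor = 3 × 9.4615 × 12 × 19.87 × 28.889 × 4 = 7.8207 × 10^5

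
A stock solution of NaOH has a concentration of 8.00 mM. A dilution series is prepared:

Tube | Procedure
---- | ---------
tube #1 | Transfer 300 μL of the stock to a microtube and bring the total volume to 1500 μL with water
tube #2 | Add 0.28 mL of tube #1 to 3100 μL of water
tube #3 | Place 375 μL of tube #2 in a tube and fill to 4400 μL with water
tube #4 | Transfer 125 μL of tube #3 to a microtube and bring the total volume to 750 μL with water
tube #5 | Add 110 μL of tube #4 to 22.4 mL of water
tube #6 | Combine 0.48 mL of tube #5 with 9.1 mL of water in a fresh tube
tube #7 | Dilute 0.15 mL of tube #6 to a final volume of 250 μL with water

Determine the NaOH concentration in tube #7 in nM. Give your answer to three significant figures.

Step 1: 300 μL brought to 1500 μL → factor 1500/300 = 5
Step 2: 0.28 mL + 3100 μL = 3.38 mL total → factor 3.38/0.28 = 12.071
Step 3: 375 μL brought to 4400 μL → factor 4400/375 = 11.733
Step 4: 125 μL brought to 750 μL → factor 750/125 = 6
Step 5: 110 μL + 22.4 mL = 22510 μL total → factor 22510/110 = 204.64
Step 6: 0.48 mL + 9.1 mL = 9.58 mL total → factor 9.58/0.48 = 19.958
Step 7: 0.15 mL brought to 250 μL → factor 0.25/0.15 = 1.6667
Overall dilution factor = 5 × 12.071 × 11.733 × 6 × 204.64 × 19.958 × 1.6667 = 2.8924 × 10^7
Final = 8.00 mM / 2.8924 × 10^7 = 2.766 × 10^-7 mM = 0.277 nM

0.277 nM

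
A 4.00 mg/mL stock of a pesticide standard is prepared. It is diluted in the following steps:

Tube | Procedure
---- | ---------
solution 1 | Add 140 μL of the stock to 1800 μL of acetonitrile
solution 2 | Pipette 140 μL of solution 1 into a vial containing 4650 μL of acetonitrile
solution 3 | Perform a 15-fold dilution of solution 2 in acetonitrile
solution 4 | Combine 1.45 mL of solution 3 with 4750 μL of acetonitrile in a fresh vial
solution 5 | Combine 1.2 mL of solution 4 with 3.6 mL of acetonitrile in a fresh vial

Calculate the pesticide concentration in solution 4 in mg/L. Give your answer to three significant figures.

0.132 mg/L

Step 1: 140 μL + 1800 μL = 1940 μL total → factor 1940/140 = 13.857
Step 2: 140 μL + 4650 μL = 4790 μL total → factor 4790/140 = 34.214
Step 3: 15-fold → factor 15
Step 4: 1.45 mL + 4750 μL = 6.2 mL total → factor 6.2/1.45 = 4.2759
Dilution factor through solution 4 = 13.857 × 34.214 × 15 × 4.2759 = 30409
[solution 4] = 4.00 mg/mL / 30409 = 0.0001315 mg/mL = 0.132 mg/L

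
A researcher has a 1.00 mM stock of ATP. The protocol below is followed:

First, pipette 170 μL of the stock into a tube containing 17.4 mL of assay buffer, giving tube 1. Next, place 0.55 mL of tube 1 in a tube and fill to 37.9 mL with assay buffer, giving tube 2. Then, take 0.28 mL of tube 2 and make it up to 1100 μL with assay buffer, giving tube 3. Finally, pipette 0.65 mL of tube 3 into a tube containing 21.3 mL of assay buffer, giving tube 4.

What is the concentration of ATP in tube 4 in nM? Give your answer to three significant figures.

1.06 nM

Step 1: 170 μL + 17.4 mL = 17570 μL total → factor 17570/170 = 103.35
Step 2: 0.55 mL brought to 37.9 mL → factor 37.9/0.55 = 68.909
Step 3: 0.28 mL brought to 1100 μL → factor 1.1/0.28 = 3.9286
Step 4: 0.65 mL + 21.3 mL = 21.95 mL total → factor 21.95/0.65 = 33.769
Overall dilution factor = 103.35 × 68.909 × 3.9286 × 33.769 = 9.4483 × 10^5
Final = 1.00 mM / 9.4483 × 10^5 = 1.058 × 10^-6 mM = 1.06 nM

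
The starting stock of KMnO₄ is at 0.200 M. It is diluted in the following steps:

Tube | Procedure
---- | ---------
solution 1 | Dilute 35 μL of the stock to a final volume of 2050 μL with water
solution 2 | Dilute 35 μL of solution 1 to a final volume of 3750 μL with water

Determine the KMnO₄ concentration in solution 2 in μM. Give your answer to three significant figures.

31.9 μM

Step 1: 35 μL brought to 2050 μL → factor 2050/35 = 58.571
Step 2: 35 μL brought to 3750 μL → factor 3750/35 = 107.14
Overall dilution factor = 58.571 × 107.14 = 6275.5
Final = 0.200 M / 6275.5 = 3.187 × 10^-5 M = 31.9 μM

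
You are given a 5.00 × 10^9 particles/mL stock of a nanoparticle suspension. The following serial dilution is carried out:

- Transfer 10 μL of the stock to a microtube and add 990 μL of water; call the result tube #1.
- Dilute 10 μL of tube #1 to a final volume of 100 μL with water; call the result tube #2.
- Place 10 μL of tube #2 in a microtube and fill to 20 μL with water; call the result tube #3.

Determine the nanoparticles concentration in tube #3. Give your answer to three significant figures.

Step 1: 10 μL + 990 μL = 1000 μL total → factor 1000/10 = 100
Step 2: 10 μL brought to 100 μL → factor 100/10 = 10
Step 3: 10 μL brought to 20 μL → factor 20/10 = 2
Overall dilution factor = 100 × 10 × 2 = 2000
Final = 5.00 × 10^9 particles/mL / 2000 = 2.50 × 10^6 particles/mL

2.50 × 10^6 particles/mL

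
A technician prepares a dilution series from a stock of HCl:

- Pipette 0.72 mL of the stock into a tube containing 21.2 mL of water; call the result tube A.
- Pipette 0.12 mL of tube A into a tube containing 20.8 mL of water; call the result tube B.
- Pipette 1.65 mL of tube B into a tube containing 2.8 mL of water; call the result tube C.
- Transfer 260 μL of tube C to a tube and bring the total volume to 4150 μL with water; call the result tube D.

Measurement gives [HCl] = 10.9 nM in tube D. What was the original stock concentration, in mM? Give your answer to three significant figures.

Step 1: 0.72 mL + 21.2 mL = 21.92 mL total → factor 21.92/0.72 = 30.444
Step 2: 0.12 mL + 20.8 mL = 20.92 mL total → factor 20.92/0.12 = 174.33
Step 3: 1.65 mL + 2.8 mL = 4.45 mL total → factor 4.45/1.65 = 2.697
Step 4: 260 μL brought to 4150 μL → factor 4150/260 = 15.962
Overall dilution factor = 30.444 × 174.33 × 2.697 × 15.962 = 2.2848 × 10^5
Stock = 10.9 nM × 2.2848 × 10^5 = 2.490 × 10^6 nM = 2.49 mM

2.49 mM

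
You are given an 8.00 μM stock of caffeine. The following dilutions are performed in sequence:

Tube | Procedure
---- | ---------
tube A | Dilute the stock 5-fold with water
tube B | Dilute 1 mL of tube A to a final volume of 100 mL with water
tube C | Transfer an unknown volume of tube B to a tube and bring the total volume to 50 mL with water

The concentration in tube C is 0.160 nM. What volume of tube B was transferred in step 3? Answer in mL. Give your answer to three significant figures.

0.500 mL

Step 1: 5-fold → factor 5
Step 2: 1 mL brought to 100 mL → factor 100/1 = 100
Step 3: v brought to 50 mL → factor = 50 mL/v
Product of known-step factors = 500
Overall factor = 8.00 μM / (0.160 nM) = 50000
Step-3 factor = 50000 / 500 = 100
v = 50 mL / 100 = 0.500 mL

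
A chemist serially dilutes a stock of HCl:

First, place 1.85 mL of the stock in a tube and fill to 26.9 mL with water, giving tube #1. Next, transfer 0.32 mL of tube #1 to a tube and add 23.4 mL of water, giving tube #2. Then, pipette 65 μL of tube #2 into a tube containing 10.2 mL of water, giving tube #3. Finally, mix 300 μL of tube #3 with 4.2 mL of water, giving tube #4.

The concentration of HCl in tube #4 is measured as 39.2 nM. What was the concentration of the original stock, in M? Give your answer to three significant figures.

Step 1: 1.85 mL brought to 26.9 mL → factor 26.9/1.85 = 14.541
Step 2: 0.32 mL + 23.4 mL = 23.72 mL total → factor 23.72/0.32 = 74.125
Step 3: 65 μL + 10.2 mL = 10265 μL total → factor 10265/65 = 157.92
Step 4: 300 μL + 4.2 mL = 4500 μL total → factor 4500/300 = 15
Overall dilution factor = 14.541 × 74.125 × 157.92 × 15 = 2.5532 × 10^6
Stock = 39.2 nM × 2.5532 × 10^6 = 1.001 × 10^8 nM = 0.100 M

0.100 M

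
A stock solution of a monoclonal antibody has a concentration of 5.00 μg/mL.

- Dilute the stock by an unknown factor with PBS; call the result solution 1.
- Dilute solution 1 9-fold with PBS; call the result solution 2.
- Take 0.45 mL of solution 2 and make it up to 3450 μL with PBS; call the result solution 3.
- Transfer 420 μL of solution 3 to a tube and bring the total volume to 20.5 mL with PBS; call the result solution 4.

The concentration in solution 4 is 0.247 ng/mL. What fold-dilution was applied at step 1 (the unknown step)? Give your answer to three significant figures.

6.01-fold

Step 1: unknown factor x
Step 2: 9-fold → factor 9
Step 3: 0.45 mL brought to 3450 μL → factor 3.45/0.45 = 7.6667
Step 4: 420 μL brought to 20.5 mL → factor 20500/420 = 48.81
Product of known-step factors = 3367.9
Overall factor = 5.00 μg/mL / (0.247 ng/mL) = 20243
x = 20243 / 3367.9 = 6.01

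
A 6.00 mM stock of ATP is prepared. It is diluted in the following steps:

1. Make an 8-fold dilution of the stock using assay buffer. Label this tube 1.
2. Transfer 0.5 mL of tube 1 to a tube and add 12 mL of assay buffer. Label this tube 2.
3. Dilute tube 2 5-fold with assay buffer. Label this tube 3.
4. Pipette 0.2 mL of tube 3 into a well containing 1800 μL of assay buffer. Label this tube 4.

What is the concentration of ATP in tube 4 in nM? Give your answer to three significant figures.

Step 1: 8-fold → factor 8
Step 2: 0.5 mL + 12 mL = 12.5 mL total → factor 12.5/0.5 = 25
Step 3: 5-fold → factor 5
Step 4: 0.2 mL + 1800 μL = 2 mL total → factor 2/0.2 = 10
Overall dilution factor = 8 × 25 × 5 × 10 = 10000
Final = 6.00 mM / 10000 = 0.0006000 mM = 600 nM

600 nM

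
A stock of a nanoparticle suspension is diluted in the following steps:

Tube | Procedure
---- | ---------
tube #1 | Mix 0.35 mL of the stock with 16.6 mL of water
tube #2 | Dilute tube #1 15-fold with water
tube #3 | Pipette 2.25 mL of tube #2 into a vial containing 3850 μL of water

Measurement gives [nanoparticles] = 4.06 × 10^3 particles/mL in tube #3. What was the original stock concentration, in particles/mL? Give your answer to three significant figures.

8.00 × 10^6 particles/mL

Step 1: 0.35 mL + 16.6 mL = 16.95 mL total → factor 16.95/0.35 = 48.429
Step 2: 15-fold → factor 15
Step 3: 2.25 mL + 3850 μL = 6.1 mL total → factor 6.1/2.25 = 2.7111
Overall dilution factor = 48.429 × 15 × 2.7111 = 1969.4
Stock = 4.06 × 10^3 particles/mL × 1969.4 = 8.00 × 10^6 particles/mL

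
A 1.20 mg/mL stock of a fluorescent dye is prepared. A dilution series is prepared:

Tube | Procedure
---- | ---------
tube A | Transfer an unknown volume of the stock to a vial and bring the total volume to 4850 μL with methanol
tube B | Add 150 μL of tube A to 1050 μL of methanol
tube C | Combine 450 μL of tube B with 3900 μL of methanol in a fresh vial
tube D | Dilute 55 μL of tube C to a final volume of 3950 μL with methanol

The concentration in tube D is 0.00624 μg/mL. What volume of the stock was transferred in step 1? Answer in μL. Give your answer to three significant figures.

Step 1: v brought to 4850 μL → factor = 4850 μL/v
Step 2: 150 μL + 1050 μL = 1200 μL total → factor 1200/150 = 8
Step 3: 450 μL + 3900 μL = 4350 μL total → factor 4350/450 = 9.6667
Step 4: 55 μL brought to 3950 μL → factor 3950/55 = 71.818
Product of known-step factors = 5553.9
Overall factor = 1.20 mg/mL / (0.00624 μg/mL) = 1.9231 × 10^5
Step-1 factor = 1.9231 × 10^5 / 5553.9 = 34.625
v = 4850 μL / 34.625 = 140 μL

140 μL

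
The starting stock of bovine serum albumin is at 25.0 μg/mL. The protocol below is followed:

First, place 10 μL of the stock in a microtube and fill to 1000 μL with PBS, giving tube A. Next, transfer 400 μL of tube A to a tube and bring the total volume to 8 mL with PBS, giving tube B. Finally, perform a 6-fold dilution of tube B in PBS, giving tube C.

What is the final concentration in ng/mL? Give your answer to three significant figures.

2.08 ng/mL

Step 1: 10 μL brought to 1000 μL → factor 1000/10 = 100
Step 2: 400 μL brought to 8 mL → factor 8000/400 = 20
Step 3: 6-fold → factor 6
Overall dilution factor = 100 × 20 × 6 = 12000
Final = 25.0 μg/mL / 12000 = 0.002083 μg/mL = 2.08 ng/mL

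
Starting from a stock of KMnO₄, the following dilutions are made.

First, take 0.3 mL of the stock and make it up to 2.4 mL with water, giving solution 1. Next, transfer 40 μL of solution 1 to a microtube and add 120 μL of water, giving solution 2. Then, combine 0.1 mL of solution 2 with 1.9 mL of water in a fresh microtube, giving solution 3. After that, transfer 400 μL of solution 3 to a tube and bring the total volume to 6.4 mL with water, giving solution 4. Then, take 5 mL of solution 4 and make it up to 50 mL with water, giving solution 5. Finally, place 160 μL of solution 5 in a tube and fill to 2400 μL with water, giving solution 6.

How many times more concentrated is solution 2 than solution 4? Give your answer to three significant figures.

320

Step 1: 0.3 mL brought to 2.4 mL → factor 2.4/0.3 = 8
Step 2: 40 μL + 120 μL = 160 μL total → factor 160/40 = 4
Step 3: 0.1 mL + 1.9 mL = 2 mL total → factor 2/0.1 = 20
Step 4: 400 μL brought to 6.4 mL → factor 6400/400 = 16
Dilution factor to solution 2 = 32; to solution 4 = 10240
[solution 2]/[solution 4] = (factor to solution 4)/(factor to solution 2) = 10240/32 = 320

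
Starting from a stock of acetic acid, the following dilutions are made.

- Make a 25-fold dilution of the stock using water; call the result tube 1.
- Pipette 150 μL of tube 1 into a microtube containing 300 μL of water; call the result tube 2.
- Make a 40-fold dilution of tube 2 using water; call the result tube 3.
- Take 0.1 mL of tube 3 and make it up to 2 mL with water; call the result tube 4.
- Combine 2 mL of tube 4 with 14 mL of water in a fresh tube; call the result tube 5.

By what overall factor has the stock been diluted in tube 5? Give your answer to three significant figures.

4.80 × 10^5

Step 1: 25-fold → factor 25
Step 2: 150 μL + 300 μL = 450 μL total → factor 450/150 = 3
Step 3: 40-fold → factor 40
Step 4: 0.1 mL brought to 2 mL → factor 2/0.1 = 20
Step 5: 2 mL + 14 mL = 16 mL total → factor 16/2 = 8
Overall dilution factor = 25 × 3 × 40 × 20 × 8 = 4.8 × 10^5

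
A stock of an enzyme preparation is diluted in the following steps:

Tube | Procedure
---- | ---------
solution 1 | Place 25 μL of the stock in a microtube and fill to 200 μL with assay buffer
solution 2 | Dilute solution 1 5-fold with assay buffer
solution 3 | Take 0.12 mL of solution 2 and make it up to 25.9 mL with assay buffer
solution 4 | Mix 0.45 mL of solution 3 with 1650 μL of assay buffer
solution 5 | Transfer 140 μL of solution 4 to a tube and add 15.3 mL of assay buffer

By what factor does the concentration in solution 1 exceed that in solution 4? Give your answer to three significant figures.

Step 1: 25 μL brought to 200 μL → factor 200/25 = 8
Step 2: 5-fold → factor 5
Step 3: 0.12 mL brought to 25.9 mL → factor 25.9/0.12 = 215.83
Step 4: 0.45 mL + 1650 μL = 2.1 mL total → factor 2.1/0.45 = 4.6667
Dilution factor to solution 1 = 8; to solution 4 = 40289
[solution 1]/[solution 4] = (factor to solution 4)/(factor to solution 1) = 40289/8 = 5.04 × 10^3

5.04 × 10^3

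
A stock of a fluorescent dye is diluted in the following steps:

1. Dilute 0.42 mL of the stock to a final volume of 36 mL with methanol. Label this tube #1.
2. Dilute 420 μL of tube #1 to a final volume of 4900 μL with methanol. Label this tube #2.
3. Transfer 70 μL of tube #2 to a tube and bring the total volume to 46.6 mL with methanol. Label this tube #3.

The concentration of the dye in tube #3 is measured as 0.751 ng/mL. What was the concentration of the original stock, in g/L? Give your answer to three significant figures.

Step 1: 0.42 mL brought to 36 mL → factor 36/0.42 = 85.714
Step 2: 420 μL brought to 4900 μL → factor 4900/420 = 11.667
Step 3: 70 μL brought to 46.6 mL → factor 46600/70 = 665.71
Overall dilution factor = 85.714 × 11.667 × 665.71 = 6.6571 × 10^5
Stock = 0.751 ng/mL × 6.6571 × 10^5 = 5.000 × 10^5 ng/mL = 0.500 g/L

0.500 g/L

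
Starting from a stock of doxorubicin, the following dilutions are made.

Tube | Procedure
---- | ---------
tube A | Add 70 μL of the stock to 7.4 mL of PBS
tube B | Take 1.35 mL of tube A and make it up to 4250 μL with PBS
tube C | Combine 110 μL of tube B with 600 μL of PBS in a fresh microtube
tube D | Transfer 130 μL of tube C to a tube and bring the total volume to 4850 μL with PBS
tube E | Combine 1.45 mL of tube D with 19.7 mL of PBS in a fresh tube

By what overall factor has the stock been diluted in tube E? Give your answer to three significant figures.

Step 1: 70 μL + 7.4 mL = 7470 μL total → factor 7470/70 = 106.71
Step 2: 1.35 mL brought to 4250 μL → factor 4.25/1.35 = 3.1481
Step 3: 110 μL + 600 μL = 710 μL total → factor 710/110 = 6.4545
Step 4: 130 μL brought to 4850 μL → factor 4850/130 = 37.308
Step 5: 1.45 mL + 19.7 mL = 21.15 mL total → factor 21.15/1.45 = 14.586
Overall dilution factor = 106.71 × 3.1481 × 6.4545 × 37.308 × 14.586 = 1.18 × 10^6

1.18 × 10^6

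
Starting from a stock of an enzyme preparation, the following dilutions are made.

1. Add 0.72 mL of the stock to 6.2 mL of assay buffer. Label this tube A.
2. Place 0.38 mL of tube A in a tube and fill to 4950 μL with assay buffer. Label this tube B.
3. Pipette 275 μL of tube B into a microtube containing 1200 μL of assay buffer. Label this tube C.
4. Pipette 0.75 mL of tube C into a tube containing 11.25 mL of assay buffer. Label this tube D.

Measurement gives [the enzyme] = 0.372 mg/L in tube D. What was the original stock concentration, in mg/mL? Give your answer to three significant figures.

4.00 mg/mL

Step 1: 0.72 mL + 6.2 mL = 6.92 mL total → factor 6.92/0.72 = 9.6111
Step 2: 0.38 mL brought to 4950 μL → factor 4.95/0.38 = 13.026
Step 3: 275 μL + 1200 μL = 1475 μL total → factor 1475/275 = 5.3636
Step 4: 0.75 mL + 11.25 mL = 12 mL total → factor 12/0.75 = 16
Overall dilution factor = 9.6111 × 13.026 × 5.3636 × 16 = 10744
Stock = 0.372 mg/L × 10744 = 3997 mg/L = 4.00 mg/mL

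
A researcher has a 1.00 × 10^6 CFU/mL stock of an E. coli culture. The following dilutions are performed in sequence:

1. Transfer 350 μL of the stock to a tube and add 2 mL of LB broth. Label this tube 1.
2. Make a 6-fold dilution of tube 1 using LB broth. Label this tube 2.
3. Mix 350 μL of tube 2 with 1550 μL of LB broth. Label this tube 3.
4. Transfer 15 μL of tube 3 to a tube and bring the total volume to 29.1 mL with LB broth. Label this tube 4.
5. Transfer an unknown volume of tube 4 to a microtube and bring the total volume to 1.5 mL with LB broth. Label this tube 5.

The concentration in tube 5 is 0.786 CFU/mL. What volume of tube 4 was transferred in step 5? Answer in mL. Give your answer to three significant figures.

0.500 mL

Step 1: 350 μL + 2 mL = 2350 μL total → factor 2350/350 = 6.7143
Step 2: 6-fold → factor 6
Step 3: 350 μL + 1550 μL = 1900 μL total → factor 1900/350 = 5.4286
Step 4: 15 μL brought to 29.1 mL → factor 29100/15 = 1940
Step 5: v brought to 1.5 mL → factor = 1.5 mL/v
Product of known-step factors = 4.2427 × 10^5
Overall factor = 1.00 × 10^6 CFU/mL / (0.786 CFU/mL) = 1.2723 × 10^6
Step-5 factor = 1.2723 × 10^6 / 4.2427 × 10^5 = 2.9987
v = 1.5 mL / 2.9987 = 0.500 mL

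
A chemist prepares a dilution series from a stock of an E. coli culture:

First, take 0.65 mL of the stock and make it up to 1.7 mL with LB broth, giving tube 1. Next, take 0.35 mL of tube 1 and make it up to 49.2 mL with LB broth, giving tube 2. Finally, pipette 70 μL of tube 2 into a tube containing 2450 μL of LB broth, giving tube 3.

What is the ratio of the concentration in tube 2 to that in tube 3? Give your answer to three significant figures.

36.0

Step 1: 0.65 mL brought to 1.7 mL → factor 1.7/0.65 = 2.6154
Step 2: 0.35 mL brought to 49.2 mL → factor 49.2/0.35 = 140.57
Step 3: 70 μL + 2450 μL = 2520 μL total → factor 2520/70 = 36
Dilution factor to tube 2 = 367.65; to tube 3 = 13235
[tube 2]/[tube 3] = (factor to tube 3)/(factor to tube 2) = 13235/367.65 = 36.0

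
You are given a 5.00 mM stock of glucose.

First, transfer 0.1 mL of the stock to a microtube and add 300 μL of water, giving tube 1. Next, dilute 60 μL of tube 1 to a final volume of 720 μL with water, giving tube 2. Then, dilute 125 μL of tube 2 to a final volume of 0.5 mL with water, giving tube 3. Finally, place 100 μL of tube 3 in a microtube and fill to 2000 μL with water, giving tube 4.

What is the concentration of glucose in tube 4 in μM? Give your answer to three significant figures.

1.30 μM

Step 1: 0.1 mL + 300 μL = 0.4 mL total → factor 0.4/0.1 = 4
Step 2: 60 μL brought to 720 μL → factor 720/60 = 12
Step 3: 125 μL brought to 0.5 mL → factor 500/125 = 4
Step 4: 100 μL brought to 2000 μL → factor 2000/100 = 20
Overall dilution factor = 4 × 12 × 4 × 20 = 3840
Final = 5.00 mM / 3840 = 0.001302 mM = 1.30 μM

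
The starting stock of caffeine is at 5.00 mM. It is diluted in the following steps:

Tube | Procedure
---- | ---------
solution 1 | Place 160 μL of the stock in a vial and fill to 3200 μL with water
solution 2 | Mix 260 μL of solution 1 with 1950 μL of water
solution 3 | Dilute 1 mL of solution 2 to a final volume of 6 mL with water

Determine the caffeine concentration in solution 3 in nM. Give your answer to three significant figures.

4.90 × 10^3 nM

Step 1: 160 μL brought to 3200 μL → factor 3200/160 = 20
Step 2: 260 μL + 1950 μL = 2210 μL total → factor 2210/260 = 8.5
Step 3: 1 mL brought to 6 mL → factor 6/1 = 6
Overall dilution factor = 20 × 8.5 × 6 = 1020
Final = 5.00 mM / 1020 = 0.004902 mM = 4.90 × 10^3 nM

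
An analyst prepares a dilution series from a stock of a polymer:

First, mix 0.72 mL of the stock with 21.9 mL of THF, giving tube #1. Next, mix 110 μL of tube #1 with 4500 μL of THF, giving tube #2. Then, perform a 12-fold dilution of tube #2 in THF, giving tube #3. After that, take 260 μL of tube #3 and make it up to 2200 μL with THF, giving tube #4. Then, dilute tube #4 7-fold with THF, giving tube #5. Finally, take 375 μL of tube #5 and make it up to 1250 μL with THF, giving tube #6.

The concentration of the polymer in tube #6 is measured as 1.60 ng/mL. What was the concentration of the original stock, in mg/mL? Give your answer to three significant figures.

4.99 mg/mL

Step 1: 0.72 mL + 21.9 mL = 22.62 mL total → factor 22.62/0.72 = 31.417
Step 2: 110 μL + 4500 μL = 4610 μL total → factor 4610/110 = 41.909
Step 3: 12-fold → factor 12
Step 4: 260 μL brought to 2200 μL → factor 2200/260 = 8.4615
Step 5: 7-fold → factor 7
Step 6: 375 μL brought to 1250 μL → factor 1250/375 = 3.3333
Overall dilution factor = 31.417 × 41.909 × 12 × 8.4615 × 7 × 3.3333 = 3.1194 × 10^6
Stock = 1.60 ng/mL × 3.1194 × 10^6 = 4.991 × 10^6 ng/mL = 4.99 mg/mL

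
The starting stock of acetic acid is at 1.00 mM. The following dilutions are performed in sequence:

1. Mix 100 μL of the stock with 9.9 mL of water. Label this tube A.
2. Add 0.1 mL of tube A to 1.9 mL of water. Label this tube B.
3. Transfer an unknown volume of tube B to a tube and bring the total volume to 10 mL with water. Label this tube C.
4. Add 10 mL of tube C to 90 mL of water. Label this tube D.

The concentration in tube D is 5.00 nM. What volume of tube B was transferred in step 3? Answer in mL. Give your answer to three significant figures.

1.00 mL

Step 1: 100 μL + 9.9 mL = 10000 μL total → factor 10000/100 = 100
Step 2: 0.1 mL + 1.9 mL = 2 mL total → factor 2/0.1 = 20
Step 3: v brought to 10 mL → factor = 10 mL/v
Step 4: 10 mL + 90 mL = 100 mL total → factor 100/10 = 10
Product of known-step factors = 20000
Overall factor = 1.00 mM / (5.00 nM) = 2 × 10^5
Step-3 factor = 2 × 10^5 / 20000 = 10
v = 10 mL / 10 = 1.00 mL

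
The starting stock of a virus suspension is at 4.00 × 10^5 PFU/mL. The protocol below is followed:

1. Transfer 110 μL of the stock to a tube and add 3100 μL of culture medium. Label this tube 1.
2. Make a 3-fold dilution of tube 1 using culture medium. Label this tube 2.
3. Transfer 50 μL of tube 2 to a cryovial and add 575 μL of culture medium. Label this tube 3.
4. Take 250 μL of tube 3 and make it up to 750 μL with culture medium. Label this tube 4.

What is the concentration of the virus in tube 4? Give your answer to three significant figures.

122 PFU/mL

Step 1: 110 μL + 3100 μL = 3210 μL total → factor 3210/110 = 29.182
Step 2: 3-fold → factor 3
Step 3: 50 μL + 575 μL = 625 μL total → factor 625/50 = 12.5
Step 4: 250 μL brought to 750 μL → factor 750/250 = 3
Dilution factor through tube 4 = 29.182 × 3 × 12.5 × 3 = 3283
[tube 4] = 4.00 × 10^5 PFU/mL / 3283 = 122 PFU/mL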